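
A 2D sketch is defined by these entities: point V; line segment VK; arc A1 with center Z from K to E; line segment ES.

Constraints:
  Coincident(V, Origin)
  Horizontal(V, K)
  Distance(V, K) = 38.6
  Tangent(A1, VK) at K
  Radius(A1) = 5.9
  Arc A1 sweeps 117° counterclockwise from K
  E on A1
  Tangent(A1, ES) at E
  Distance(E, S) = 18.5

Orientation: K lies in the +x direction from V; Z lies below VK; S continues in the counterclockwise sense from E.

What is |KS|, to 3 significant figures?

25.3

V is at the origin; VK is horizontal with |VK| = 38.6 and K on the +x side, so K = (38.6, 0.00). A1 meets VK tangentially, so ZK is at right angles to VK, so Z = K + (0, -5.9) = (38.6, -5.90). On A1, K sits at bearing 90° from Z; a 117° counterclockwise sweep puts E at bearing 207°, so E = Z + 5.9·(cos 207°, sin 207°) = (33.3, -8.58). Since A1 is tangent to ES there, ZE ⟂ ES, so ES runs along (−sin 207°, cos 207°); with |ES| = 18.5, S = (41.7, -25.1). Then |KS| = |S − K| = 25.3.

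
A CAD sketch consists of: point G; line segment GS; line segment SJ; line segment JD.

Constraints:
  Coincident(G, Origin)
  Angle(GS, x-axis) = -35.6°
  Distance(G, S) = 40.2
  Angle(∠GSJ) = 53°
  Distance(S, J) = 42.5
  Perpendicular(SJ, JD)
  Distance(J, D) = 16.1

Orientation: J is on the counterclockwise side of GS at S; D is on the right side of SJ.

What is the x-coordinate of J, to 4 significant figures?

31.65

G is at the origin; GS runs at -35.6° with length 40.2, so S = 40.2·(cos -35.6°, sin -35.6°) = (32.69, -23.40). ∠GSJ = 53.0°, so SJ runs at -35.6° + (180° − 53.0°) = 91.40° from the x-axis; with |SJ| = 42.5, J = S + 42.5·(cos 91.40°, sin 91.40°) = (31.65, 19.09). So J.x = 31.65.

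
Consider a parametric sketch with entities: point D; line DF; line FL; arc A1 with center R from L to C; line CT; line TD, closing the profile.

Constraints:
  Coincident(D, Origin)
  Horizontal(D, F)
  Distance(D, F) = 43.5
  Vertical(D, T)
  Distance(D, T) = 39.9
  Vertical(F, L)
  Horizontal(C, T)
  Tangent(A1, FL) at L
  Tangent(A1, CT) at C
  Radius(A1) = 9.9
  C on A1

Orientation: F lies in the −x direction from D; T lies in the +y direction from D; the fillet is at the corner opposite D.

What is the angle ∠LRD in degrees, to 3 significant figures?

138°

D is at the origin; D and F share the same y with |DF| = 43.5 and F on the −x side, so F = (-43.5, 0.00). D and T share the same x with |DT| = 39.9 and T on the +y side, so T = (0.00, 39.9). The virtual corner opposite D is at (-43.5, 39.9). The tangent condition forces RL to be normal to FL and tangency of A1 to CT means the radius RC is perpendicular to CT, with radius 9.9, so the center R sits 9.9 in from both sides at R = (-33.6, 30.0). That places the tangent points at L = (-43.5, 30.0) on FL and C = (-33.6, 39.9) on CT. Then cos ∠LRD = RL·RD / (|RL||RD|), giving 138°.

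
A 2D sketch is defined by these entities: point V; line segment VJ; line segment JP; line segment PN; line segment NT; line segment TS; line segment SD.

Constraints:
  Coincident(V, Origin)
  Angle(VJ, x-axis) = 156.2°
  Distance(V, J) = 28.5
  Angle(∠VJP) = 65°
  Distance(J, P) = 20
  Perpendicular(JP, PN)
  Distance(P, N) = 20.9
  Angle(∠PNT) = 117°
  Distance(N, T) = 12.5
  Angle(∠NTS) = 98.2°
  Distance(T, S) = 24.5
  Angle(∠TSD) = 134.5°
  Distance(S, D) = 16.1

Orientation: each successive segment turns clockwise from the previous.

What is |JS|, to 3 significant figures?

8.40

V is at the origin; VJ runs at 156.2° with length 28.5, so J = (-26.1, 11.5). ∠VJP = 65.0° gives JP at 41.2° from the x-axis; with |JP| = 20.0, P = (-11.0, 24.7). JP is perpendicular to PN, so PN runs at -48.8°; with |PN| = 20.9, N = (2.74, 8.95). ∠PNT = 117.0° gives NT at -112° from the x-axis; with |NT| = 12.5, T = (-1.90, -2.66). ∠NTS = 98.2° gives TS at 166° from the x-axis; with |TS| = 24.5, S = (-25.7, 3.10). Then |JS| = |S − J| = 8.40.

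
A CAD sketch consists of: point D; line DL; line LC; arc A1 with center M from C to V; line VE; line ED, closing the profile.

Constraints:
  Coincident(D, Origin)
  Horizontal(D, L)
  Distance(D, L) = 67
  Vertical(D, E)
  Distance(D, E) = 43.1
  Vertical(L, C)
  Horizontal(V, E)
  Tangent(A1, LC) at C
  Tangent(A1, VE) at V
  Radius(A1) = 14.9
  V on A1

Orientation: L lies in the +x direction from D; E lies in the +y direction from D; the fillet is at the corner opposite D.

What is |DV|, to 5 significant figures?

67.617

D is at the origin; D and L share the same y with |DL| = 67.0 and L on the +x side, so L = (67.000, 0.0000). DE is vertical with |DE| = 43.1 and E on the +y side, so E = (0.0000, 43.100). The virtual corner opposite D is at (67.000, 43.100). Since A1 is tangent to LC there, MC ⟂ LC and A1 meets VE tangentially, so MV is at right angles to VE, with radius 14.9, so the center M sits 14.9 in from both sides at M = (52.100, 28.200). That places the tangent points at C = (67.000, 28.200) on LC and V = (52.100, 43.100) on VE. Then |DV| = |V − D| = 67.617.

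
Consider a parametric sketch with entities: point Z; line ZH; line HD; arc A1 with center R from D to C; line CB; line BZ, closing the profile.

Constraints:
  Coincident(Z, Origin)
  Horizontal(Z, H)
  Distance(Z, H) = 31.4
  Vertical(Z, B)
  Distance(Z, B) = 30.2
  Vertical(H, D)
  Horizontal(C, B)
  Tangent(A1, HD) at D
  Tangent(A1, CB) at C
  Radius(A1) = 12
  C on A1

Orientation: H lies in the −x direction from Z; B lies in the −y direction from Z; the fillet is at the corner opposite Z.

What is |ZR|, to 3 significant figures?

26.6

Z is at the origin; ZH is horizontal with |ZH| = 31.4 and H on the −x side, so H = (-31.4, 0.00). Z and B share the same x with |ZB| = 30.2 and B on the −y side, so B = (0.00, -30.2). The virtual corner opposite Z is at (-31.4, -30.2). Since A1 is tangent to HD there, RD ⟂ HD and the tangent condition forces RC to be normal to CB, with radius 12.0, so the center R sits 12.0 in from both sides at R = (-19.4, -18.2). Then |ZR| = |R − Z| = 26.6.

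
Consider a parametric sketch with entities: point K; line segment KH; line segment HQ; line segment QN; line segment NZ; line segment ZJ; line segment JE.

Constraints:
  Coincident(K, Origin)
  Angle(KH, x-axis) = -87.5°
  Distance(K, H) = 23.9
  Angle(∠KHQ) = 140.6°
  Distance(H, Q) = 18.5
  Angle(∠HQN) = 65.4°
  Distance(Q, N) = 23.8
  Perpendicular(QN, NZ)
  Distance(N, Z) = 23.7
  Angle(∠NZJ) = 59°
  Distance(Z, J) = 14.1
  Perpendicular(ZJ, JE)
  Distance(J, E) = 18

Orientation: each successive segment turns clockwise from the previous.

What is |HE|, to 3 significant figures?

20.7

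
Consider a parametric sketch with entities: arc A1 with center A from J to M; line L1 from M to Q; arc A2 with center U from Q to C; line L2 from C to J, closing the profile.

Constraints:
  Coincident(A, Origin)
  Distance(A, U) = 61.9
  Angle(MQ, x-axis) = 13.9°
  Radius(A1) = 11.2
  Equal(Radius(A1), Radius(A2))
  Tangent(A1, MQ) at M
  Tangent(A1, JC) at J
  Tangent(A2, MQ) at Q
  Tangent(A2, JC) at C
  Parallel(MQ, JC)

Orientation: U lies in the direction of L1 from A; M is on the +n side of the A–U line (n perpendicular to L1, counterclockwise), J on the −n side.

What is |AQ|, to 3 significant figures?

62.9

The slot axis is L1's direction at 13.9°, so u = (cos 13.9°, sin 13.9°) = (0.971, 0.240) and n = (−sin 13.9°, cos 13.9°) = (-0.240, 0.971). A is at the origin and U lies 61.9 along u from A, so U = 61.9·u = (60.1, 14.9). Tangency of A1 to both parallel lines with radius 11.2 puts M and J at A ± 11.2·n: M = (-2.69, 10.9), J = (2.69, -10.9). Equal radii place Q and C the same way about U: Q = U + 11.2·n = (57.4, 25.7), C = U − 11.2·n = (62.8, 4.00). Then |AQ| = |Q − A| = 62.9.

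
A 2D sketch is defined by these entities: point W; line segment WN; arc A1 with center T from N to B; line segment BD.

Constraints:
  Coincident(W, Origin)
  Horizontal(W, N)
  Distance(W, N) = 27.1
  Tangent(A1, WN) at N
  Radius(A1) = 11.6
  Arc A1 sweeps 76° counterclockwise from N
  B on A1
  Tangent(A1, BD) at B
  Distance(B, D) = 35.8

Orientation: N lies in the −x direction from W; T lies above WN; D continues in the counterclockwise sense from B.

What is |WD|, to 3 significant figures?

44.1

W is at the origin; W and N share the same y with |WN| = 27.1 and N on the −x side, so N = (-27.1, 0.00). Tangency of A1 to WN means the radius TN is perpendicular to WN, so T = N + (0, 11.6) = (-27.1, 11.6). On A1, N sits at bearing -90° from T; a 76° counterclockwise sweep puts B at bearing -14°, so B = T + 11.6·(cos -14°, sin -14°) = (-15.8, 8.79). Tangency of A1 to BD means the radius TB is perpendicular to BD, so BD runs along (−sin -14°, cos -14°); with |BD| = 35.8, D = (-7.18, 43.5). Then |WD| = |D − W| = 44.1.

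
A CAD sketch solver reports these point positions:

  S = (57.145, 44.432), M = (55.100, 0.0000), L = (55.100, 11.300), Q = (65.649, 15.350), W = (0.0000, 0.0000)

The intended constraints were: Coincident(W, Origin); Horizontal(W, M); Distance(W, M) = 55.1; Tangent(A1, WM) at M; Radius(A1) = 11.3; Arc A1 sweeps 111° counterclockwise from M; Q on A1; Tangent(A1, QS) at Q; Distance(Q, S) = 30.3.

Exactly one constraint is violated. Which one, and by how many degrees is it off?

Tangent(A1, QS) at Q — off by 4.70°.

W = (0.00, 0.00) ✓; W.y = 0.00, M.y = 0.00 ✓; |WM| = 55.10 ✓; ∠(LM, MW) = 90.00° ✓; |LM| = 11.30 ✓; bearing(L→Q) − bearing(L→M) = 111.0° ✓; |LQ| = 11.30 ✓; ∠(LQ, QS) = 94.70° ✗; |QS| = 30.30 ✓.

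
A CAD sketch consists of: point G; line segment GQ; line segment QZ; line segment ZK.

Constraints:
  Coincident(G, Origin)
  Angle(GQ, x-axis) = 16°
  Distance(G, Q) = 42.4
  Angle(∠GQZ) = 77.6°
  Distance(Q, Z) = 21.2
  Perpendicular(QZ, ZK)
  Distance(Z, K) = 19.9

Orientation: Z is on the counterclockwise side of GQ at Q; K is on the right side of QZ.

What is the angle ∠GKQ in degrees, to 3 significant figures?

35.7°

∠GQZ = 77.6°, so QZ runs at 16.0° + (180° − 77.6°) = 118° from the x-axis; with |QZ| = 21.2, Z = Q + 21.2·(cos 118°, sin 118°) = (30.7, 30.3). QZ is perpendicular to ZK; with |ZK| = 19.9 on the right of QZ, K = Z + 19.9·(0.880, 0.476) = (48.2, 39.8). Then cos ∠GKQ = KG·KQ / (|KG||KQ|), giving 35.7°.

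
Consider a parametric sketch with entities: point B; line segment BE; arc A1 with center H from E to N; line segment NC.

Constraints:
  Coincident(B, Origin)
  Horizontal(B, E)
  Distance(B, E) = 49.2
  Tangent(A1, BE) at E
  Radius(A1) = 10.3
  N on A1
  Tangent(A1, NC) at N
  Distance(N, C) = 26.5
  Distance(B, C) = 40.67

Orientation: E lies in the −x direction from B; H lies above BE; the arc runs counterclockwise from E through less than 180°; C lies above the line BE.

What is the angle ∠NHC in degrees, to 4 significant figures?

68.76°

B is at the origin; BE is horizontal with |BE| = 49.2 and E on the −x side, so E = (-49.20, 0.000). Tangency of A1 to BE means the radius HE is perpendicular to BE, so H = E + (0, 10.3) = (-49.20, 10.30). Since HN ⟂ NC (tangency), |HC| = √(10.3² + 26.5²) = 28.43 regardless of where N sits on A1. So C lies on both circle(B, 40.67) and circle(H, 28.43); the above-BE intersection is C = (-28.12, 29.38). N is the foot of the tangent from C: N = (-39.99, 5.687).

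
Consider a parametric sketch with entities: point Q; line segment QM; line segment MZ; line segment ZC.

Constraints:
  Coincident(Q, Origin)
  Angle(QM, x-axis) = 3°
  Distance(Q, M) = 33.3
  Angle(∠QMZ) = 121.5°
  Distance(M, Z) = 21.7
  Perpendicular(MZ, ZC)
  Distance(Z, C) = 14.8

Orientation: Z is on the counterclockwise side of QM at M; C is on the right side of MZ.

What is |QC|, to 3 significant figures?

58.3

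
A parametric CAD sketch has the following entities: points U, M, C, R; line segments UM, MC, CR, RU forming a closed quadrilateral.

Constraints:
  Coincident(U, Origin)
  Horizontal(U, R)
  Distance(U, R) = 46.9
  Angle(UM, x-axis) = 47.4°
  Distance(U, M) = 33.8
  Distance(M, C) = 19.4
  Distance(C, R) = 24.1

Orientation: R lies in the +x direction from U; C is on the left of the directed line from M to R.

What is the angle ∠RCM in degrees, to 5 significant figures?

104.80°

Checks: U = (0.00, 0.00) ✓; |MC| = 19.40 ✓; |CR| = 24.10 ✓.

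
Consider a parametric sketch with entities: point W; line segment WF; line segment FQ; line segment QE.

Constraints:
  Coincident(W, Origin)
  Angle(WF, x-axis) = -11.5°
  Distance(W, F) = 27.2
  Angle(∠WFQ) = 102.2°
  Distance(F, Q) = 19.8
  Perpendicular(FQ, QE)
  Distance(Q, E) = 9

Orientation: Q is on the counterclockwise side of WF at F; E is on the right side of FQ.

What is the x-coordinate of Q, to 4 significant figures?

34.61

W is at the origin; WF runs at -11.5° with length 27.2, so F = 27.2·(cos -11.5°, sin -11.5°) = (26.65, -5.423). ∠WFQ = 102.2°, so FQ runs at -11.5° + (180° − 102.2°) = 66.30° from the x-axis; with |FQ| = 19.8, Q = F + 19.8·(cos 66.30°, sin 66.30°) = (34.61, 12.71). So Q.x = 34.61.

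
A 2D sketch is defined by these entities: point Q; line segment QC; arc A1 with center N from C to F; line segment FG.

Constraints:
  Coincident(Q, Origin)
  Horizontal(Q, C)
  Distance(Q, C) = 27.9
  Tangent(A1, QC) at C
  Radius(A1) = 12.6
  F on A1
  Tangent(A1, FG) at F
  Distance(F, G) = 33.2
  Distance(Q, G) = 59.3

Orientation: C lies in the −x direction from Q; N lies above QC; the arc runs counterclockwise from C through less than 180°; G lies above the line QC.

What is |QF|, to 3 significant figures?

26.2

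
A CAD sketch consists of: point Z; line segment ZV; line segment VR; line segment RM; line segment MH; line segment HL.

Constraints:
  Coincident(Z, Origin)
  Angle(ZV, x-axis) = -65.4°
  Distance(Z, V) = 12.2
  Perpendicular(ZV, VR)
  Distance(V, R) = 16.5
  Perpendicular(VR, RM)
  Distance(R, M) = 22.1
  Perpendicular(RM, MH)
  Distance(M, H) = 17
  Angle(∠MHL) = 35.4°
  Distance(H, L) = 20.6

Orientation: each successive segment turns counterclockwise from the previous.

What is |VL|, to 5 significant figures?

19.204

Z is at the origin; ZV runs at -65.4° with length 12.2, so V = (5.0786, -11.093). ZV is perpendicular to VR, so VR runs at 24.600°; with |VR| = 16.5, R = (20.081, -4.2240). VR ⟂ RM, so RM runs at 114.60°; with |RM| = 22.1, M = (10.881, 15.870). RM is perpendicular to MH, so MH runs at -155.40°; with |MH| = 17.0, H = (-4.5758, 8.7933). ∠MHL = 35.4° gives HL at -10.800° from the x-axis; with |HL| = 20.6, L = (15.659, 4.9332). Then |VL| = |L − V| = 19.204.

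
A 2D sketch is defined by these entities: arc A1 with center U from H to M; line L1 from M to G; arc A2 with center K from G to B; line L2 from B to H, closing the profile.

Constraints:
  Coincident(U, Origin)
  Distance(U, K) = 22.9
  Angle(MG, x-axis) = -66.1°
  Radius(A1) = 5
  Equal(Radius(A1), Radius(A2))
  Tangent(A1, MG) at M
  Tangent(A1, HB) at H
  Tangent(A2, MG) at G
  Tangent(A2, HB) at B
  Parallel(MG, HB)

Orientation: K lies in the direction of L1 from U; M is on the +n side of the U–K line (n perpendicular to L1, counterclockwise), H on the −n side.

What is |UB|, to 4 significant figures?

23.44

The slot axis is L1's direction at -66.1°, so u = (cos -66.1°, sin -66.1°) = (0.4051, -0.9143) and n = (−sin -66.1°, cos -66.1°) = (0.9143, 0.4051). U is at the origin and K lies 22.9 along u from U, so K = 22.9·u = (9.278, -20.94). Tangency of A1 to both parallel lines with radius 5.0 puts M and H at U ± 5.0·n: M = (4.571, 2.026), H = (-4.571, -2.026). Equal radii place G and B the same way about K: G = K + 5.0·n = (13.85, -18.91), B = K − 5.0·n = (4.706, -22.96). Then |UB| = |B − U| = 23.44.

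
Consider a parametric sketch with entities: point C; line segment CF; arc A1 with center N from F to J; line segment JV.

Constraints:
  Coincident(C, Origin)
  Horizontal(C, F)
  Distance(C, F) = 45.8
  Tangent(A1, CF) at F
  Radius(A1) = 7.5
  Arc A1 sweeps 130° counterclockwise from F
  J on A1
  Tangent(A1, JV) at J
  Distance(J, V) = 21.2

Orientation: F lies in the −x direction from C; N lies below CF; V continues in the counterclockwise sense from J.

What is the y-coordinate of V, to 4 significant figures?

-28.56

C is at the origin; C and F share the same y with |CF| = 45.8 and F on the −x side, so F = (-45.80, 0.000). Since A1 is tangent to CF there, NF ⟂ CF, so N = F + (0, -7.5) = (-45.80, -7.500). On A1, F sits at bearing 90° from N; a 130° counterclockwise sweep puts J at bearing 220°, so J = N + 7.5·(cos 220°, sin 220°) = (-51.55, -12.32). The tangent condition forces NJ to be normal to JV, so JV runs along (−sin 220°, cos 220°); with |JV| = 21.2, V = (-37.92, -28.56). So V.y = -28.56.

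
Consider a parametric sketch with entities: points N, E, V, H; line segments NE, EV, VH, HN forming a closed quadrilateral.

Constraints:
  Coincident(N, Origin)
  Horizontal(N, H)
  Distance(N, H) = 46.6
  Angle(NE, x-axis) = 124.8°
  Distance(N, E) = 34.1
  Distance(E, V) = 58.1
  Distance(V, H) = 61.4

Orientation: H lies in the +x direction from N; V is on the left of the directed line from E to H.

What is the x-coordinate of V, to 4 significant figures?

29.67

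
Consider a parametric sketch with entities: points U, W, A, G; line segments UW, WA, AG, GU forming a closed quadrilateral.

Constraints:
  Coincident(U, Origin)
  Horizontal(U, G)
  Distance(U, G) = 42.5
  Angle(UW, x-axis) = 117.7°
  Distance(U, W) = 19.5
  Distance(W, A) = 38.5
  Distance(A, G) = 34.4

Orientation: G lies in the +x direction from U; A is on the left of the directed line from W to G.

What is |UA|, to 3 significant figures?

40.9

Checks: UW at 117.7° ✓; |WA| = 38.50 ✓; |AG| = 34.40 ✓.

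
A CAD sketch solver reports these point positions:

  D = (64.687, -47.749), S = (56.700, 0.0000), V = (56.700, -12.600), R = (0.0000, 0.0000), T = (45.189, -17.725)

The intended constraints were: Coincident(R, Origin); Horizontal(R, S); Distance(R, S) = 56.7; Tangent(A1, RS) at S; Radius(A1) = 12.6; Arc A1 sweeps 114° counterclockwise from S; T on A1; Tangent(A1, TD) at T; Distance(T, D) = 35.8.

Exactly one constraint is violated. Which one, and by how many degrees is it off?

Tangent(A1, TD) at T — off by 9.00°.

R = (0.00, 0.00) ✓; R.y = 0.00, S.y = 0.00 ✓; |RS| = 56.70 ✓; ∠(VS, SR) = 90.00° ✓; |VS| = 12.60 ✓; bearing(V→T) − bearing(V→S) = 114.0° ✓; |VT| = 12.60 ✓; ∠(VT, TD) = 81.00° ✗; |TD| = 35.80 ✓.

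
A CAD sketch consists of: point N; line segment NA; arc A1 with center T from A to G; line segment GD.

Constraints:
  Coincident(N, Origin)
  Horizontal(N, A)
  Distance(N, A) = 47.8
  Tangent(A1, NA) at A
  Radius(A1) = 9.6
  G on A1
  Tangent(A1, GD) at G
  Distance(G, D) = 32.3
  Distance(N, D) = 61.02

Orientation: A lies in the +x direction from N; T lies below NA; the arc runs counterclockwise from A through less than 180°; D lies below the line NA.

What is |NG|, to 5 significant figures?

39.885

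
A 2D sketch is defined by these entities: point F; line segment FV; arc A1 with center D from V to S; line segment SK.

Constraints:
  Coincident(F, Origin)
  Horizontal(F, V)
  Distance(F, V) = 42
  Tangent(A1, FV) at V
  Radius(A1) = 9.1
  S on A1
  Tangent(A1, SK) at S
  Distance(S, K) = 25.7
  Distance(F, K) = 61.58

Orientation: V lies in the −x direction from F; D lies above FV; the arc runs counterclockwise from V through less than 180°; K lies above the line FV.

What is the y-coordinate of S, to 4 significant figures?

14.72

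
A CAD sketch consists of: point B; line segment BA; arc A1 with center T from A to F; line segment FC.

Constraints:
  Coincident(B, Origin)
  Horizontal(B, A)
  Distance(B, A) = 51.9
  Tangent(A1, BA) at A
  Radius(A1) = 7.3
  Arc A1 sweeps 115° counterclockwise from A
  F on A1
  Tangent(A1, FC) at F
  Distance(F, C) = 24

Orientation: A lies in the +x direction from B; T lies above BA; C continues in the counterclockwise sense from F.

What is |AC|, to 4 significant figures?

32.33

On A1, A sits at bearing -90° from T; a 115° counterclockwise sweep puts F at bearing 25°, so F = T + 7.3·(cos 25°, sin 25°) = (58.52, 10.39). A1 meets FC tangentially, so TF is at right angles to FC, so FC runs along (−sin 25°, cos 25°); with |FC| = 24.0, C = (48.37, 32.14). Then |AC| = |C − A| = 32.33.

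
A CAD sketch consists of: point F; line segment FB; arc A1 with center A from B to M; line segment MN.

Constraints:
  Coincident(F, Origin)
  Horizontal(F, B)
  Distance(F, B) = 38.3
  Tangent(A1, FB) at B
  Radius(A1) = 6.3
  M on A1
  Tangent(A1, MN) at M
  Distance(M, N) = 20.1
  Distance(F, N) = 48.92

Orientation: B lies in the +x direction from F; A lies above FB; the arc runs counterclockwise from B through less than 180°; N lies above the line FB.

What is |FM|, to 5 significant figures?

45.112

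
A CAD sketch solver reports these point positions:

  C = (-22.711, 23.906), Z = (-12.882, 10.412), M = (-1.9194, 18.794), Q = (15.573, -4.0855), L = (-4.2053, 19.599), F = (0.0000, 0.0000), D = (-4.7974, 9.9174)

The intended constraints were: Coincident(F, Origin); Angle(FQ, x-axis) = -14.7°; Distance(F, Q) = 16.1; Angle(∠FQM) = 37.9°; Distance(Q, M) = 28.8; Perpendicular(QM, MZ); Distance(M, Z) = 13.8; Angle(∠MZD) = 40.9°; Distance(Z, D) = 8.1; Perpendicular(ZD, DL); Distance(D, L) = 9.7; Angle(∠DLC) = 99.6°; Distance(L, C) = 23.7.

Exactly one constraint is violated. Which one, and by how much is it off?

Distance(L, C) = 23.7 — off by 4.70.

F = (0.00, 0.00) ✓; FQ at -14.70° ✓; |FQ| = 16.10 ✓; ∠FQM = 37.90° ✓; |QM| = 28.80 ✓; ∠(QM, MZ) = 90.00° ✓; |MZ| = 13.80 ✓; ∠MZD = 40.90° ✓; |ZD| = 8.100 ✓; ∠(ZD, DL) = 90.00° ✓; |DL| = 9.700 ✓; ∠DLC = 99.60° ✓; |LC| = 19.00 ✗.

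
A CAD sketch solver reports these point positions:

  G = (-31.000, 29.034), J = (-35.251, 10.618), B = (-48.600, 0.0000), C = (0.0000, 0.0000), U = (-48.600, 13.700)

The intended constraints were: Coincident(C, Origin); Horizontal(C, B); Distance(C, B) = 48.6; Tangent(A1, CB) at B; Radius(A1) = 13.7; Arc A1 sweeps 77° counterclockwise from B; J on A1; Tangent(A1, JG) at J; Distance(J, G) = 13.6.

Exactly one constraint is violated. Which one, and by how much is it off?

Distance(J, G) = 13.6 — off by 5.30.

C = (0.00, 0.00) ✓; C.y = 0.00, B.y = 0.00 ✓; |CB| = 48.60 ✓; ∠(UB, BC) = 90.00° ✓; |UB| = 13.70 ✓; bearing(U→J) − bearing(U→B) = 77.00° ✓; |UJ| = 13.70 ✓; ∠(UJ, JG) = 90.00° ✓; |JG| = 18.90 ✗.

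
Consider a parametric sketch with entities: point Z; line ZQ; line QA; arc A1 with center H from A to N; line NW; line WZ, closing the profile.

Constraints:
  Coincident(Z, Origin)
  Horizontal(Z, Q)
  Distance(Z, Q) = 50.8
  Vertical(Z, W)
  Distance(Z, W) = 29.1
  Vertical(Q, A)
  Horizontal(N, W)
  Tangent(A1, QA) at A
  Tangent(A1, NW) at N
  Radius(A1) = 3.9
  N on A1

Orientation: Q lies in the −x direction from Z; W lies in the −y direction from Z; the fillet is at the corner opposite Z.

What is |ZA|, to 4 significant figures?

56.71

The virtual corner opposite Z is at (-50.80, -29.10). Since A1 is tangent to QA there, HA ⟂ QA and tangency of A1 to NW means the radius HN is perpendicular to NW, with radius 3.9, so the center H sits 3.9 in from both sides at H = (-46.90, -25.20). That places the tangent points at A = (-50.80, -25.20) on QA and N = (-46.90, -29.10) on NW. Then |ZA| = |A − Z| = 56.71.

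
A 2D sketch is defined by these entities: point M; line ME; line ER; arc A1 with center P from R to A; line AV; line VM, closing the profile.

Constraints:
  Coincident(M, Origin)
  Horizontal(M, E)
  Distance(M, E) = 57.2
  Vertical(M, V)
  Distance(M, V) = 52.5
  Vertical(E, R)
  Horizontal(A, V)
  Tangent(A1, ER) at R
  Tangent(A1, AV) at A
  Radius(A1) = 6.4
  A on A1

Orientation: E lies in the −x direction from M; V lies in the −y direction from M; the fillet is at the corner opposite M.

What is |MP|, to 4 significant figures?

68.60

M is at the origin; M and E share the same y with |ME| = 57.2 and E on the −x side, so E = (-57.20, 0.000). MV is vertical with |MV| = 52.5 and V on the −y side, so V = (0.000, -52.50). The virtual corner opposite M is at (-57.20, -52.50). Since A1 is tangent to ER there, PR ⟂ ER and A1 meets AV tangentially, so PA is at right angles to AV, with radius 6.4, so the center P sits 6.4 in from both sides at P = (-50.80, -46.10). Then |MP| = |P − M| = 68.60.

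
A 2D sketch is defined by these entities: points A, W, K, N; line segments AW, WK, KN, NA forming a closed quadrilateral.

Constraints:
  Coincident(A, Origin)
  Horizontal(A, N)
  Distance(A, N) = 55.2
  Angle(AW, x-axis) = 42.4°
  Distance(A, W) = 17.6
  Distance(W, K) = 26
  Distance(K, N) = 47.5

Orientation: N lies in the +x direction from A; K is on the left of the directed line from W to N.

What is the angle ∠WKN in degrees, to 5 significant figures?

65.856°

A is at the origin; AN is horizontal with |AN| = 55.2 and N in +x, so N = (55.2, 0). AW runs at 42.4° with |AW| = 17.6, so W = (12.997, 11.868). K is determined by |WK| = 26.0 and |KN| = 47.5 together: it lies at the intersection of circle(W, 26.0) and circle(N, 47.5). With |WN| = 43.840, the foot of the radical line on WN is 3.8971 from W and the perpendicular offset is √(26.0² − 3.8971²) = 25.706. Taking the left-of-WN solution: K = (23.707, 35.559).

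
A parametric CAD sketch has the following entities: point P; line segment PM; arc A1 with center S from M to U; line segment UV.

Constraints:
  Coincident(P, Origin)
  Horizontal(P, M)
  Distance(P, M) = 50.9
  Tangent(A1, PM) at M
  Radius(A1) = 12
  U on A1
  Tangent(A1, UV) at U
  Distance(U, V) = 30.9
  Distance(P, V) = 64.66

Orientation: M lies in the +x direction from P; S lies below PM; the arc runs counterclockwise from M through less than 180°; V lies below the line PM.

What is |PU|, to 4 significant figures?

41.96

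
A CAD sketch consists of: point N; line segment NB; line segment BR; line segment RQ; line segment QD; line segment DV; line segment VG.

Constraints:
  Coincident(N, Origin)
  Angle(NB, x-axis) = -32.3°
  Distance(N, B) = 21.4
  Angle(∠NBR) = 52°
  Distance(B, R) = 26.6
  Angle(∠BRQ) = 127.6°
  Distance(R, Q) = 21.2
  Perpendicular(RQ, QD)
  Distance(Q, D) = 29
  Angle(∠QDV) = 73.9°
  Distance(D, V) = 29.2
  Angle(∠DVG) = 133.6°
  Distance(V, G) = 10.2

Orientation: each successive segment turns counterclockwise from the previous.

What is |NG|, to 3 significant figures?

19.0

∠QDV = 73.9° gives DV at -15.8° from the x-axis; with |DV| = 29.2, V = (10.2, -6.33). ∠DVG = 133.6° gives VG at 30.6° from the x-axis; with |VG| = 10.2, G = (19.0, -1.14). Then |NG| = |G − N| = 19.0.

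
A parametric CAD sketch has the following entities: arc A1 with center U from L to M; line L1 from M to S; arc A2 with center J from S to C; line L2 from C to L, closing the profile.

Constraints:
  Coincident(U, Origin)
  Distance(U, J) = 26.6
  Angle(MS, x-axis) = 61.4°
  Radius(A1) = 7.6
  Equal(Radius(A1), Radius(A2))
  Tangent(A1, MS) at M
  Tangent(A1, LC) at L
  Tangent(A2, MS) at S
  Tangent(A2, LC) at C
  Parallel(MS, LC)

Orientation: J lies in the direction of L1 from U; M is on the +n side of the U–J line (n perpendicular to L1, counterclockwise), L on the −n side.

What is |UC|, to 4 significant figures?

27.66

Tangency of A1 to both parallel lines with radius 7.6 puts M and L at U ± 7.6·n: M = (-6.673, 3.638), L = (6.673, -3.638). Equal radii place S and C the same way about J: S = J + 7.6·n = (6.061, 26.99), C = J − 7.6·n = (19.41, 19.72). Then |UC| = |C − U| = 27.66.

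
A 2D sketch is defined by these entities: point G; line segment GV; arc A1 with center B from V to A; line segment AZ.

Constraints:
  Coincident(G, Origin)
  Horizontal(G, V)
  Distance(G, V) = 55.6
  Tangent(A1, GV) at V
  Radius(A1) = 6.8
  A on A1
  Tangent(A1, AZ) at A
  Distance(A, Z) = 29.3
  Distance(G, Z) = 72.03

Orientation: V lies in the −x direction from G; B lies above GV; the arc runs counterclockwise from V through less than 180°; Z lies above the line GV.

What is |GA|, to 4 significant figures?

50.44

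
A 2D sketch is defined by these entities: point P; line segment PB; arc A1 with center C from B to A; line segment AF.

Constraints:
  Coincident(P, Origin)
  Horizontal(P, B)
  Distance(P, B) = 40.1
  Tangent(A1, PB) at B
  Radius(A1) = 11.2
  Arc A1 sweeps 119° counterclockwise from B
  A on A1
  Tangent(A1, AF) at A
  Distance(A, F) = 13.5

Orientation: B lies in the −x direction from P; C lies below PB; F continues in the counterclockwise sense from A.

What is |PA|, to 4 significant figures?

52.59

P is at the origin; P and B share the same y with |PB| = 40.1 and B on the −x side, so B = (-40.10, 0.000). A1 meets PB tangentially, so CB is at right angles to PB, so C = B + (0, -11.2) = (-40.10, -11.20). On A1, B sits at bearing 90° from C; a 119° counterclockwise sweep puts A at bearing 209°, so A = C + 11.2·(cos 209°, sin 209°) = (-49.90, -16.63). Then |PA| = |A − P| = 52.59.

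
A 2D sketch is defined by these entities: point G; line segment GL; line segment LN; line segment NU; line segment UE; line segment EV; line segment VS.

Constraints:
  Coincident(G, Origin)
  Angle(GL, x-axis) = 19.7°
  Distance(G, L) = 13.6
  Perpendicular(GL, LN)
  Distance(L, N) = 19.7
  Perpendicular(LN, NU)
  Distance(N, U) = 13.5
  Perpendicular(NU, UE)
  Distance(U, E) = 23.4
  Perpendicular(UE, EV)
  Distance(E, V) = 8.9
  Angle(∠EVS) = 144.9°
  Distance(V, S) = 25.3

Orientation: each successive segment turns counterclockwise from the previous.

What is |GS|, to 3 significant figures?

31.6

G is at the origin; GL runs at 19.7° with length 13.6, so L = (12.8, 4.58). GL is perpendicular to LN, so LN runs at 110°; with |LN| = 19.7, N = (6.16, 23.1). The perpendicularity gives NU at right angles to LN, so NU runs at -160°; with |NU| = 13.5, U = (-6.55, 18.6). The perpendicularity gives UE at right angles to NU, so UE runs at -70.3°; with |UE| = 23.4, E = (1.34, -3.45). The perpendicularity gives EV at right angles to UE, so EV runs at 19.7°; with |EV| = 8.9, V = (9.72, -0.450). ∠EVS = 144.9° gives VS at 54.8° from the x-axis; with |VS| = 25.3, S = (24.3, 20.2). Then |GS| = |S − G| = 31.6.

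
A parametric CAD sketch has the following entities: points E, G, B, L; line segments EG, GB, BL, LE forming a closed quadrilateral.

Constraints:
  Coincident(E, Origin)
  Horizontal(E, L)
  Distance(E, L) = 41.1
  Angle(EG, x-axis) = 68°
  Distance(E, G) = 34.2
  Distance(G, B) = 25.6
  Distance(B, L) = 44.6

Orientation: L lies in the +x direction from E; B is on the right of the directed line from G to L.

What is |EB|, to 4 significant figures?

11.14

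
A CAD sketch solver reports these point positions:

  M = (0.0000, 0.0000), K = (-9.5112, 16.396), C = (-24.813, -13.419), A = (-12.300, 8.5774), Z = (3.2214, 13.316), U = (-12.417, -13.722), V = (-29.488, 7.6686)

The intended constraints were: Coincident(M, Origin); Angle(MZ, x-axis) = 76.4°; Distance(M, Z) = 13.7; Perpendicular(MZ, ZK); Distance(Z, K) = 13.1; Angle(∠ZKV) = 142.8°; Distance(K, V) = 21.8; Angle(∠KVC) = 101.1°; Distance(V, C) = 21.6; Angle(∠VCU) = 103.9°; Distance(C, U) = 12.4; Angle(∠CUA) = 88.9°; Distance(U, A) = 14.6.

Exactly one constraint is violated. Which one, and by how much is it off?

Distance(U, A) = 14.6 — off by 7.70.

M = (0.00, 0.00) ✓; MZ at 76.40° ✓; |MZ| = 13.70 ✓; ∠(MZ, ZK) = 90.00° ✓; |ZK| = 13.10 ✓; ∠ZKV = 142.8° ✓; |KV| = 21.80 ✓; ∠KVC = 101.1° ✓; |VC| = 21.60 ✓; ∠VCU = 103.9° ✓; |CU| = 12.40 ✓; ∠CUA = 88.90° ✓; |UA| = 22.30 ✗.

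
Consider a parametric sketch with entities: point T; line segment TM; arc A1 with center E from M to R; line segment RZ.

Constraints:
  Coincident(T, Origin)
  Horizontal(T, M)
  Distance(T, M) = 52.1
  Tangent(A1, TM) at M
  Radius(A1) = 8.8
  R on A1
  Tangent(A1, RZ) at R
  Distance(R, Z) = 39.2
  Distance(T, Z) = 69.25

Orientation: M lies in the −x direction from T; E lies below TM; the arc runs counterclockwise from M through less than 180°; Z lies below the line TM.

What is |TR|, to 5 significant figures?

61.575

Checks: |EM| = 8.800 ✓; |ER| = 8.800 ✓; ∠(ER, RZ) = 90.00° ✓; |RZ| = 39.20 ✓; |TZ| = 69.25 ✓.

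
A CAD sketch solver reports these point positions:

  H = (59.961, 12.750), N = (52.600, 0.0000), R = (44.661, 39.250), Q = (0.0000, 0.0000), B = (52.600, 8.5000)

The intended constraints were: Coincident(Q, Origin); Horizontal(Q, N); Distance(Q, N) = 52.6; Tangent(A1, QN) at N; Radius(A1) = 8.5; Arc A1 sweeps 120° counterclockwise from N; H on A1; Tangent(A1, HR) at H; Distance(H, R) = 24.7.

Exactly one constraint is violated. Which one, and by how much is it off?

Distance(H, R) = 24.7 — off by 5.90.

Q = (0.00, 0.00) ✓; Q.y = 0.00, N.y = 0.00 ✓; |QN| = 52.60 ✓; ∠(BN, NQ) = 90.00° ✓; |BN| = 8.500 ✓; bearing(B→H) − bearing(B→N) = 120.0° ✓; |BH| = 8.500 ✓; ∠(BH, HR) = 90.00° ✓; |HR| = 30.60 ✗.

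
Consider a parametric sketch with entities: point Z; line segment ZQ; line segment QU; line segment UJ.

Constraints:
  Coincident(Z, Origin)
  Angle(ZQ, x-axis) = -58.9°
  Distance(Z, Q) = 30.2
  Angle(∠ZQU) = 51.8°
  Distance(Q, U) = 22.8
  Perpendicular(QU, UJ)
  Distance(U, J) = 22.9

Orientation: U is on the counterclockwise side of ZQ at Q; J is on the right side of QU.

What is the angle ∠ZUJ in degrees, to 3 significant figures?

170°

∠ZQU = 51.8°, so QU runs at -58.9° + (180° − 51.8°) = 69.3° from the x-axis; with |QU| = 22.8, U = Q + 22.8·(cos 69.3°, sin 69.3°) = (23.7, -4.53). The perpendicularity gives UJ at right angles to QU; with |UJ| = 22.9 on the right of QU, J = U + 22.9·(0.935, -0.353) = (45.1, -12.6). Then cos ∠ZUJ = UZ·UJ / (|UZ||UJ|), giving 170°.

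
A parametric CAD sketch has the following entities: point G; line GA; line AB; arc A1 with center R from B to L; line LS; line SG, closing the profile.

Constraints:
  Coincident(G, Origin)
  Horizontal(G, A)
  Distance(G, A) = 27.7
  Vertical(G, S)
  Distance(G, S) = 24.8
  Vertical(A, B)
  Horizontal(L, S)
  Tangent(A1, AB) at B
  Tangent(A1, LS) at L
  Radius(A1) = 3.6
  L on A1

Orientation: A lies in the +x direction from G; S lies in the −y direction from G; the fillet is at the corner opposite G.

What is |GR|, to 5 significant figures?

32.098

G is at the origin; G and A share the same y with |GA| = 27.7 and A on the +x side, so A = (27.700, 0.0000). G and S share the same x with |GS| = 24.8 and S on the −y side, so S = (0.0000, -24.800). The virtual corner opposite G is at (27.700, -24.800). Tangency of A1 to AB means the radius RB is perpendicular to AB and the tangent condition forces RL to be normal to LS, with radius 3.6, so the center R sits 3.6 in from both sides at R = (24.100, -21.200). Then |GR| = |R − G| = 32.098.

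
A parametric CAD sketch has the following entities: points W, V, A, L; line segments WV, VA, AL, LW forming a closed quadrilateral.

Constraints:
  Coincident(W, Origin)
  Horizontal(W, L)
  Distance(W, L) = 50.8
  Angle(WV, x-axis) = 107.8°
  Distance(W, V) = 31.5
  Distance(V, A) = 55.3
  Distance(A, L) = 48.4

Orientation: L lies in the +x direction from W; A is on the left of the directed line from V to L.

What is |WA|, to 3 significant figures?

64.1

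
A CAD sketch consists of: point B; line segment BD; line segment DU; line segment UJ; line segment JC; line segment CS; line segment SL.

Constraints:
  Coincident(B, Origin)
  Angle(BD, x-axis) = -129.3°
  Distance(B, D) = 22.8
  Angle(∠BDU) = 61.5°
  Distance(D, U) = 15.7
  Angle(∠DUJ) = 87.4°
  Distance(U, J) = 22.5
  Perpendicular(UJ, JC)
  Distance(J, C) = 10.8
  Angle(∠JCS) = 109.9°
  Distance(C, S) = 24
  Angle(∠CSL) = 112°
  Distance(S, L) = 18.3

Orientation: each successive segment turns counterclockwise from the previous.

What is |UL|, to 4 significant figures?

13.40

B is at the origin; BD runs at -129.3° with length 22.8, so D = (-14.44, -17.64). ∠BDU = 61.5° gives DU at -10.80° from the x-axis; with |DU| = 15.7, U = (0.9808, -20.59). ∠DUJ = 87.4° gives UJ at 81.80° from the x-axis; with |UJ| = 22.5, J = (4.190, 1.685). UJ ⟂ JC, so JC runs at 171.8°; with |JC| = 10.8, C = (-6.500, 3.225). ∠JCS = 109.9° gives CS at -118.1° from the x-axis; with |CS| = 24.0, S = (-17.80, -17.95). ∠CSL = 112.0° gives SL at -50.10° from the x-axis; with |SL| = 18.3, L = (-6.065, -31.99). Then |UL| = |L − U| = 13.40.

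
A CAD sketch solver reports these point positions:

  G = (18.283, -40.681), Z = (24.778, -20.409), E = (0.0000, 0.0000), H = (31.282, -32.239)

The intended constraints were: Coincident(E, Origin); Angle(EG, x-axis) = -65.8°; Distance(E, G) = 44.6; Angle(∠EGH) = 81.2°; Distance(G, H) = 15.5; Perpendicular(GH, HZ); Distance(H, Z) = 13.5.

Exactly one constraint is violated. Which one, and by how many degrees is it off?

Perpendicular(GH, HZ) — off by 4.20°.

E = (0.00, 0.00) ✓; EG at -65.80° ✓; |EG| = 44.60 ✓; ∠EGH = 81.20° ✓; |GH| = 15.50 ✓; ∠(GH, HZ) = 85.80° ✗; |HZ| = 13.50 ✓.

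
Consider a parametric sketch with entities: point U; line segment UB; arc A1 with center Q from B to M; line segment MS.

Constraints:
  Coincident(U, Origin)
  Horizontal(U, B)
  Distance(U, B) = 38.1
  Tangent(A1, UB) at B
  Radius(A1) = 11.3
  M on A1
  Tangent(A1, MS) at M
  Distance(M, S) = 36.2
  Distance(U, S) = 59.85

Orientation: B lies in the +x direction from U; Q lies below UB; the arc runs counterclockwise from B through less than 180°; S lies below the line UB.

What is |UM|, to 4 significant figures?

30.25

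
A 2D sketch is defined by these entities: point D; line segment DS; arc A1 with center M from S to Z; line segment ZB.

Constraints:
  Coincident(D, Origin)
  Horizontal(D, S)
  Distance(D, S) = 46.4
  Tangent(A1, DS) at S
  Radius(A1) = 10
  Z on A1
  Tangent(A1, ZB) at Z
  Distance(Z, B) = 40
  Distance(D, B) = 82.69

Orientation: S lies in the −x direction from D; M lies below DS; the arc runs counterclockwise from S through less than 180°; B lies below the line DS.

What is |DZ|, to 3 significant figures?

56.1

Checks: |MZ| = 10.00 ✓; ∠(MZ, ZB) = 90.00° ✓; |ZB| = 40.00 ✓; |DB| = 82.69 ✓.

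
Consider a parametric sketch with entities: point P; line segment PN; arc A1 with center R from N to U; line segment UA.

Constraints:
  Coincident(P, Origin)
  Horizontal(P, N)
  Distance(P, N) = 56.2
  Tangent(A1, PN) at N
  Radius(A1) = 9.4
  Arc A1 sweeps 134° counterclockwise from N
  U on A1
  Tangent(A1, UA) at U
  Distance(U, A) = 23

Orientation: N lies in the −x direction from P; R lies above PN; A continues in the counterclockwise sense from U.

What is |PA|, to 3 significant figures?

73.0

On A1, N sits at bearing -90° from R; a 134° counterclockwise sweep puts U at bearing 44°, so U = R + 9.4·(cos 44°, sin 44°) = (-49.4, 15.9). The tangent condition forces RU to be normal to UA, so UA runs along (−sin 44°, cos 44°); with |UA| = 23.0, A = (-65.4, 32.5). Then |PA| = |A − P| = 73.0.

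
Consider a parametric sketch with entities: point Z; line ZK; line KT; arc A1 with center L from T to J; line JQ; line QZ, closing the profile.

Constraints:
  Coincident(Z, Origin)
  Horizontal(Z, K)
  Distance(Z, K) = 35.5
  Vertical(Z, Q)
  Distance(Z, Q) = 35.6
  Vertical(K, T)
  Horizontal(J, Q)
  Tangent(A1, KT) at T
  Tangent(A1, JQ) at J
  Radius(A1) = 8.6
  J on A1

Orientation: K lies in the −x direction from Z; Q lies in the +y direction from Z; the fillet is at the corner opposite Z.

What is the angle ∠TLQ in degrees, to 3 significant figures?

162°

Z is at the origin; ZK is horizontal with |ZK| = 35.5 and K on the −x side, so K = (-35.5, 0.00). Z and Q share the same x with |ZQ| = 35.6 and Q on the +y side, so Q = (0.00, 35.6). The virtual corner opposite Z is at (-35.5, 35.6). Tangency of A1 to KT means the radius LT is perpendicular to KT and tangency of A1 to JQ means the radius LJ is perpendicular to JQ, with radius 8.6, so the center L sits 8.6 in from both sides at L = (-26.9, 27.0). That places the tangent points at T = (-35.5, 27.0) on KT and J = (-26.9, 35.6) on JQ. Then cos ∠TLQ = LT·LQ / (|LT||LQ|), giving 162°.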